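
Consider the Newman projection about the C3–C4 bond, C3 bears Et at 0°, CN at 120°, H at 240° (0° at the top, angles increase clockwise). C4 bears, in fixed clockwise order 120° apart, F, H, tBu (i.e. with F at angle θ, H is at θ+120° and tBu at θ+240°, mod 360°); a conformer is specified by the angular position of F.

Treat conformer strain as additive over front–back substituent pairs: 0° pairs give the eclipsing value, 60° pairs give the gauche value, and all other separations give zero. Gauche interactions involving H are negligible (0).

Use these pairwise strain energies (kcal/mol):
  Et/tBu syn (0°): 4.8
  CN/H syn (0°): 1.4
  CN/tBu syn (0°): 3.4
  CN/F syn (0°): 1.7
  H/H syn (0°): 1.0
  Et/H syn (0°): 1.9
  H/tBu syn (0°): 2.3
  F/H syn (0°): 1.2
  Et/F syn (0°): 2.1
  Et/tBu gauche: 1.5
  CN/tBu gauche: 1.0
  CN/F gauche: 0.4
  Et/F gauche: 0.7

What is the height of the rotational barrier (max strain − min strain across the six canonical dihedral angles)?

F at 0° is eclipsed. Et at 0° is eclipsed with F at 0° (2.1); CN at 120° is eclipsed with H at 120° (1.4); H at 240° is eclipsed with tBu at 240° (2.3). Total 5.8 kcal/mol.
F at 60° is staggered. Et at 0° is gauche with F at 60° (0.7); Et at 0° is gauche with tBu at 300° (1.5); CN at 120° is gauche with F at 60° (0.4). Total 2.6 kcal/mol.
F at 120° is eclipsed. Et at 0° is eclipsed with tBu at 0° (4.8); CN at 120° is eclipsed with F at 120° (1.7); H at 240° is eclipsed with H at 240° (1.0). Total 7.5 kcal/mol.
F at 180° is staggered. Et at 0° is gauche with tBu at 60° (1.5); CN at 120° is gauche with F at 180° (0.4); CN at 120° is gauche with tBu at 60° (1.0). Total 2.9 kcal/mol.
F at 240° is eclipsed. Et at 0° is eclipsed with H at 0° (1.9); CN at 120° is eclipsed with tBu at 120° (3.4); H at 240° is eclipsed with F at 240° (1.2). Total 6.5 kcal/mol.
F at 300° is staggered. Et at 0° is gauche with F at 300° (0.7); CN at 120° is gauche with tBu at 180° (1.0). Total 1.7 kcal/mol.
Max at 120° (7.5 kcal/mol), min at 300° (1.7 kcal/mol); barrier = 5.8 kcal/mol.

5.8 kcal/mol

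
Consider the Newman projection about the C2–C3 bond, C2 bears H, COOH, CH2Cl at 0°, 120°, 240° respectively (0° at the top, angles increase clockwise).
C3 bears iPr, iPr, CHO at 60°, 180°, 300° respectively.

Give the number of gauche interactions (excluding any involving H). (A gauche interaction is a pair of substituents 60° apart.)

Non-H gauche pairs: COOH(120°)/iPr(60°); COOH(120°)/iPr(180°); CH2Cl(240°)/iPr(180°); CH2Cl(240°)/CHO(300°) — 4 interactions.

4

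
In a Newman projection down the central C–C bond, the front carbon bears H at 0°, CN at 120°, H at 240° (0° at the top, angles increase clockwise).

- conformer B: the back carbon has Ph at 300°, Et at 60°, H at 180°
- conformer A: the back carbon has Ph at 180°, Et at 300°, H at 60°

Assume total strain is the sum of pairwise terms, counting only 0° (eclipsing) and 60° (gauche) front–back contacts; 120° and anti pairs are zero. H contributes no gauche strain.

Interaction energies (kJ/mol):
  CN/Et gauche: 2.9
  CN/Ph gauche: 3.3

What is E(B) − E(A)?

-0.4 kJ/mol

B (staggered): CN–Et gauche; 2.9 = 2.9 kJ/mol.
A (staggered): CN–Ph gauche; 3.3 = 3.3 kJ/mol.
E(B) − E(A) = 2.9 − 3.3 = -0.4 kJ/mol.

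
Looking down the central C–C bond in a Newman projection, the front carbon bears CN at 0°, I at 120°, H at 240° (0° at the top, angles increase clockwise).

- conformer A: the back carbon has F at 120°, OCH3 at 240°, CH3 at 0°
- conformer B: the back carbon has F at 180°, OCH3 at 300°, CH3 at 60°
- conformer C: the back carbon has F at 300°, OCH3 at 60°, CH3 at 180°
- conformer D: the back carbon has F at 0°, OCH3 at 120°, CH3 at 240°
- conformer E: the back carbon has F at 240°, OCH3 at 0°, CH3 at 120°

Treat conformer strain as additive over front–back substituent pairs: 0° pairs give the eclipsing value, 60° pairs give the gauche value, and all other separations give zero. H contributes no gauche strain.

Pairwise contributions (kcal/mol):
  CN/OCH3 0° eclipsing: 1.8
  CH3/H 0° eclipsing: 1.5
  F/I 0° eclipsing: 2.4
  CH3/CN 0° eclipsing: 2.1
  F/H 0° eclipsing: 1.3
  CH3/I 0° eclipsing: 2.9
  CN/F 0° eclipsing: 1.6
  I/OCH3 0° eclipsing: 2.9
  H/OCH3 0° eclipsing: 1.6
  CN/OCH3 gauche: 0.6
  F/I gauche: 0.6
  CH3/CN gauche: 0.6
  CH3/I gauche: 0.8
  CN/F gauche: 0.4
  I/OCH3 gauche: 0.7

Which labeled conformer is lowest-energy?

C

A is eclipsed. CN at 0° is eclipsed with CH3 at 0° (2.1); I at 120° is eclipsed with F at 120° (2.4); H at 240° is eclipsed with OCH3 at 240° (1.6). Total 6.1 kcal/mol.
B is staggered. CN at 0° is gauche with OCH3 at 300° (0.6); CN at 0° is gauche with CH3 at 60° (0.6); I at 120° is gauche with F at 180° (0.6); I at 120° is gauche with CH3 at 60° (0.8). Total 2.6 kcal/mol.
C is staggered. CN at 0° is gauche with F at 300° (0.4); CN at 0° is gauche with OCH3 at 60° (0.6); I at 120° is gauche with OCH3 at 60° (0.7); I at 120° is gauche with CH3 at 180° (0.8). Total 2.5 kcal/mol.
D is eclipsed. CN at 0° is eclipsed with F at 0° (1.6); I at 120° is eclipsed with OCH3 at 120° (2.9); H at 240° is eclipsed with CH3 at 240° (1.5). Total 6.0 kcal/mol.
E is eclipsed. CN at 0° is eclipsed with OCH3 at 0° (1.8); I at 120° is eclipsed with CH3 at 120° (2.9); H at 240° is eclipsed with F at 240° (1.3). Total 6.0 kcal/mol.
C has the lowest total (2.5 kcal/mol).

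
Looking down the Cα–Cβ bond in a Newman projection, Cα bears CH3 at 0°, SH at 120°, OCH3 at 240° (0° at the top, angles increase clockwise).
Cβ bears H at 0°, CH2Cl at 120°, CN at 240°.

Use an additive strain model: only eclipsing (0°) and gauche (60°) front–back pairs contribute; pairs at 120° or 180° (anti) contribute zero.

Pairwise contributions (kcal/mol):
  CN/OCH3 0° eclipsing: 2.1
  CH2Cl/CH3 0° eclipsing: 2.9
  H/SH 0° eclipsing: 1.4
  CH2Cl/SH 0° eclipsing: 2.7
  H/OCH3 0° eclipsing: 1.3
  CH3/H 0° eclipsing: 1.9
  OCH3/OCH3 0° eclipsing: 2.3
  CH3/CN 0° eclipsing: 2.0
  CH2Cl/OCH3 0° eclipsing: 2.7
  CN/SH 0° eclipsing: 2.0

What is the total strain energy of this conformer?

6.7 kcal/mol

This conformer (eclipsed): CH3–H eclipsed, SH–CH2Cl eclipsed, OCH3–CN eclipsed; 1.9 + 2.7 + 2.1 = 6.7 kcal/mol.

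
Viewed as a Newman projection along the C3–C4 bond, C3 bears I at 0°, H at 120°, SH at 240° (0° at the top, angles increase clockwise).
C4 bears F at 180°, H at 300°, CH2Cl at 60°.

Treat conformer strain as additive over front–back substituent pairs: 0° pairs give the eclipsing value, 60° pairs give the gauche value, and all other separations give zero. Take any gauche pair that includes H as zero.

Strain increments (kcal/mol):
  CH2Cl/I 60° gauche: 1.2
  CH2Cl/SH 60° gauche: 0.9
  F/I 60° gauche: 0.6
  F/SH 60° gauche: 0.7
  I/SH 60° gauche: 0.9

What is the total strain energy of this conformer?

1.9 kcal/mol

This conformer (staggered): I–CH2Cl gauche, SH–F gauche; 1.2 + 0.7 = 1.9 kcal/mol.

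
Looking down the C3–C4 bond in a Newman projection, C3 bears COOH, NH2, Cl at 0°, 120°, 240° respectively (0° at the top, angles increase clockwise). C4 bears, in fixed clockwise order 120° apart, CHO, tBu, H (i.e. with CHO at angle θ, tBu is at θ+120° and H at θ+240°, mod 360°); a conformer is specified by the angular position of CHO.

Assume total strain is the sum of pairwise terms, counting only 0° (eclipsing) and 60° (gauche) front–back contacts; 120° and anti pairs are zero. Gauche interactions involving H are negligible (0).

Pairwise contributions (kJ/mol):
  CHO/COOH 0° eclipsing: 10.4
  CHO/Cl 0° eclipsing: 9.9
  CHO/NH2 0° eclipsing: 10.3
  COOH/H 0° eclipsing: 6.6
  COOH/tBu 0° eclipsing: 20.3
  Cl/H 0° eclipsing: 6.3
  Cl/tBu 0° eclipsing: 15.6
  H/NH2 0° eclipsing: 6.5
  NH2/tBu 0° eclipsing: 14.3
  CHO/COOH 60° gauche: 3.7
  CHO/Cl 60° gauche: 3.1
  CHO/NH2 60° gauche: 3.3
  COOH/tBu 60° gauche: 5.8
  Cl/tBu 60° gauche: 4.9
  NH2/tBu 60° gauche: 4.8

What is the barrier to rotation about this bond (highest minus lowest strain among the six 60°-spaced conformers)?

20.0 kJ/mol

CHO at 0° is eclipsed. COOH at 0° is eclipsed with CHO at 0° (10.4); NH2 at 120° is eclipsed with tBu at 120° (14.3); Cl at 240° is eclipsed with H at 240° (6.3). Total 31.0 kJ/mol.
CHO at 60° is staggered. COOH at 0° is gauche with CHO at 60° (3.7); NH2 at 120° is gauche with CHO at 60° (3.3); NH2 at 120° is gauche with tBu at 180° (4.8); Cl at 240° is gauche with tBu at 180° (4.9). Total 16.7 kJ/mol.
CHO at 120° is eclipsed. COOH at 0° is eclipsed with H at 0° (6.6); NH2 at 120° is eclipsed with CHO at 120° (10.3); Cl at 240° is eclipsed with tBu at 240° (15.6). Total 32.5 kJ/mol.
CHO at 180° is staggered. COOH at 0° is gauche with tBu at 300° (5.8); NH2 at 120° is gauche with CHO at 180° (3.3); Cl at 240° is gauche with CHO at 180° (3.1); Cl at 240° is gauche with tBu at 300° (4.9). Total 17.1 kJ/mol.
CHO at 240° is eclipsed. COOH at 0° is eclipsed with tBu at 0° (20.3); NH2 at 120° is eclipsed with H at 120° (6.5); Cl at 240° is eclipsed with CHO at 240° (9.9). Total 36.7 kJ/mol.
CHO at 300° is staggered. COOH at 0° is gauche with CHO at 300° (3.7); COOH at 0° is gauche with tBu at 60° (5.8); NH2 at 120° is gauche with tBu at 60° (4.8); Cl at 240° is gauche with CHO at 300° (3.1). Total 17.4 kJ/mol.
Max at 240° (36.7 kJ/mol), min at 60° (16.7 kJ/mol); barrier = 20.0 kJ/mol.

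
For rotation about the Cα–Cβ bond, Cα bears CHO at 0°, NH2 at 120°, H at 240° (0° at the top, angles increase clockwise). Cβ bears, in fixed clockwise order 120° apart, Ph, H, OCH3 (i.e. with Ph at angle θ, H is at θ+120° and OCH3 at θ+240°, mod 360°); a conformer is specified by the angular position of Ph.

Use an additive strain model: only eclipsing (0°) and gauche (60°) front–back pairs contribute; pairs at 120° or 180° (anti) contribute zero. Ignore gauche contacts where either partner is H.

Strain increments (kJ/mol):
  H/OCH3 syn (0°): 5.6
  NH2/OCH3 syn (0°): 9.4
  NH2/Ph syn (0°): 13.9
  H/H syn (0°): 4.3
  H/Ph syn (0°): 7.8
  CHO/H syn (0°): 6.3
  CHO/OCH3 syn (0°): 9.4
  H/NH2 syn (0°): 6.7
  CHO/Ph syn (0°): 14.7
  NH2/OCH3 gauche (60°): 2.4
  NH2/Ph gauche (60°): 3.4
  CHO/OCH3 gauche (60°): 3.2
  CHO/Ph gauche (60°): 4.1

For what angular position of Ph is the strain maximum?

120°

Ph at 0° is eclipsed. CHO at 0° is eclipsed with Ph at 0° (14.7); NH2 at 120° is eclipsed with H at 120° (6.7); H at 240° is eclipsed with OCH3 at 240° (5.6). Total 27.0 kJ/mol.
Ph at 60° is staggered. CHO at 0° is gauche with Ph at 60° (4.1); CHO at 0° is gauche with OCH3 at 300° (3.2); NH2 at 120° is gauche with Ph at 60° (3.4). Total 10.7 kJ/mol.
Ph at 120° is eclipsed. CHO at 0° is eclipsed with OCH3 at 0° (9.4); NH2 at 120° is eclipsed with Ph at 120° (13.9); H at 240° is eclipsed with H at 240° (4.3). Total 27.6 kJ/mol.
Ph at 180° is staggered. CHO at 0° is gauche with OCH3 at 60° (3.2); NH2 at 120° is gauche with Ph at 180° (3.4); NH2 at 120° is gauche with OCH3 at 60° (2.4). Total 9.0 kJ/mol.
Ph at 240° is eclipsed. CHO at 0° is eclipsed with H at 0° (6.3); NH2 at 120° is eclipsed with OCH3 at 120° (9.4); H at 240° is eclipsed with Ph at 240° (7.8). Total 23.5 kJ/mol.
Ph at 300° is staggered. CHO at 0° is gauche with Ph at 300° (4.1); NH2 at 120° is gauche with OCH3 at 180° (2.4). Total 6.5 kJ/mol.
The maximum (27.6 kJ/mol) occurs with Ph at 120°.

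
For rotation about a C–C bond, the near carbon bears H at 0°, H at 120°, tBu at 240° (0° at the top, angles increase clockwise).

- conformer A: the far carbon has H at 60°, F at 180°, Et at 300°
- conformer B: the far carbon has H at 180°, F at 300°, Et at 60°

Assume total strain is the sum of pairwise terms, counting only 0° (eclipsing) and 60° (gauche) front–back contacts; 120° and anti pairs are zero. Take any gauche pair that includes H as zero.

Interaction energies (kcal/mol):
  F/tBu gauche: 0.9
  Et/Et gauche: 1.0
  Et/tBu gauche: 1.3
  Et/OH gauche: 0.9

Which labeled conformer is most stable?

B

A (staggered): tBu–F gauche, tBu–Et gauche; 0.9 + 1.3 = 2.2 kcal/mol.
B (staggered): tBu–F gauche; 0.9 = 0.9 kcal/mol.
B has the lowest total (0.9 kcal/mol).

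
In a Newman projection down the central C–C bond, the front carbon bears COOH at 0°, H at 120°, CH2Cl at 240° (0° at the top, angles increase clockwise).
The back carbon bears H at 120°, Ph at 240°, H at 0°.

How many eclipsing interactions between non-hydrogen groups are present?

1

Non-H eclipsing pairs: CH2Cl(240°)/Ph(240°) — 1 interaction.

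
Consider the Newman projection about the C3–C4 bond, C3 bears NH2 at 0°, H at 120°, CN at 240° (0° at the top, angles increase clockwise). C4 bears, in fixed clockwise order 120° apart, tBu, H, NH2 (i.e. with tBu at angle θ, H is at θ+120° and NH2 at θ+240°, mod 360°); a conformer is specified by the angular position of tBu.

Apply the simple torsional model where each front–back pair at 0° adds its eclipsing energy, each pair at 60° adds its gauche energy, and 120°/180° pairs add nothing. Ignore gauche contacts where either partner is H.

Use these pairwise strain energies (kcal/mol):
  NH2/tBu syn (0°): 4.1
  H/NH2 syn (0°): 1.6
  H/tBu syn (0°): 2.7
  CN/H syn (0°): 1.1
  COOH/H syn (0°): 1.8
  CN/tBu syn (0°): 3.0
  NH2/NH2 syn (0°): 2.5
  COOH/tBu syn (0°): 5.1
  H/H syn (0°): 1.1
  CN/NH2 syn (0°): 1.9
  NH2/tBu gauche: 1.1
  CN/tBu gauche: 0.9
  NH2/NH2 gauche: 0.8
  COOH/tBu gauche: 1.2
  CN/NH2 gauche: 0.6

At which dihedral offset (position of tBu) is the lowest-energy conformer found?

180°

tBu at 0° (eclipsed): NH2–tBu eclipsed, H–H eclipsed, CN–NH2 eclipsed; 4.1 + 1.1 + 1.9 = 7.1 kcal/mol.
tBu at 60° (staggered): NH2–tBu gauche, NH2–NH2 gauche, CN–NH2 gauche; 1.1 + 0.8 + 0.6 = 2.5 kcal/mol.
tBu at 120° (eclipsed): NH2–NH2 eclipsed, H–tBu eclipsed, CN–H eclipsed; 2.5 + 2.7 + 1.1 = 6.3 kcal/mol.
tBu at 180° (staggered): NH2–NH2 gauche, CN–tBu gauche; 0.8 + 0.9 = 1.7 kcal/mol.
tBu at 240° (eclipsed): NH2–H eclipsed, H–NH2 eclipsed, CN–tBu eclipsed; 1.6 + 1.6 + 3.0 = 6.2 kcal/mol.
tBu at 300° (staggered): NH2–tBu gauche, CN–tBu gauche, CN–NH2 gauche; 1.1 + 0.9 + 0.6 = 2.6 kcal/mol.
The minimum (1.7 kcal/mol) occurs with tBu at 180°.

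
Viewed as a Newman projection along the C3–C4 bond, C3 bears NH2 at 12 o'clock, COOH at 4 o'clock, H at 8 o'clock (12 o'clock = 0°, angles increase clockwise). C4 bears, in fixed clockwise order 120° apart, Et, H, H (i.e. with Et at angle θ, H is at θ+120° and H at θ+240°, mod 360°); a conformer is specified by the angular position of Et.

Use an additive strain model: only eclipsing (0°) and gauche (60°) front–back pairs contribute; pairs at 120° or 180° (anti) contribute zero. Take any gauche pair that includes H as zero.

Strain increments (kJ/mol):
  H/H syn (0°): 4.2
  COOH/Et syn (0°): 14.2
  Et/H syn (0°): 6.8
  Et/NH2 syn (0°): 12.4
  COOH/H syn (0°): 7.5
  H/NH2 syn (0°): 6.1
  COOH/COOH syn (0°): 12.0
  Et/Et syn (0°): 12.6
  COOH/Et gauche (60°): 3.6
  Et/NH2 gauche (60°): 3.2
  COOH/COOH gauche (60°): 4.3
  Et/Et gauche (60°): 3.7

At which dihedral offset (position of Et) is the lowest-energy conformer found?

300°

Et at 0° (eclipsed): NH2(0°)/Et(0°) eclipsed 12.4; COOH(120°)/H(120°) eclipsed 7.5; H(240°)/H(240°) eclipsed 4.2 → 24.1 kJ/mol.
Et at 60° (staggered): NH2(0°)/Et(60°) gauche 3.2; COOH(120°)/Et(60°) gauche 3.6 → 6.8 kJ/mol.
Et at 120° (eclipsed): NH2(0°)/H(0°) eclipsed 6.1; COOH(120°)/Et(120°) eclipsed 14.2; H(240°)/H(240°) eclipsed 4.2 → 24.5 kJ/mol.
Et at 180° (staggered): COOH(120°)/Et(180°) gauche 3.6 → 3.6 kJ/mol.
Et at 240° (eclipsed): NH2(0°)/H(0°) eclipsed 6.1; COOH(120°)/H(120°) eclipsed 7.5; H(240°)/Et(240°) eclipsed 6.8 → 20.4 kJ/mol.
Et at 300° (staggered): NH2(0°)/Et(300°) gauche 3.2 → 3.2 kJ/mol.
The minimum (3.2 kJ/mol) occurs with Et at 300°.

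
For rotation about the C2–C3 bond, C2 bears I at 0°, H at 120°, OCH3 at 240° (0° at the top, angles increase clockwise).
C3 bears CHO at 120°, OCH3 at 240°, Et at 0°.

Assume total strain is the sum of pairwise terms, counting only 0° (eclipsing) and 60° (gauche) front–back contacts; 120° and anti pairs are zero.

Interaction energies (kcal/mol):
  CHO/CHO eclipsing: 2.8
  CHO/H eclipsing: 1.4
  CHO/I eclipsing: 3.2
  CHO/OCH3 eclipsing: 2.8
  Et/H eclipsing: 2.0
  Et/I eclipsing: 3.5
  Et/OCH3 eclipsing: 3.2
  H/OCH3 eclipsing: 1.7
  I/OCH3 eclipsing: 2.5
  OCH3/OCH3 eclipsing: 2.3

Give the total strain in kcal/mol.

This conformer (eclipsed): I(0°)/Et(0°) eclipsed 3.5; H(120°)/CHO(120°) eclipsed 1.4; OCH3(240°)/OCH3(240°) eclipsed 2.3 → 7.2 kcal/mol.

7.2 kcal/mol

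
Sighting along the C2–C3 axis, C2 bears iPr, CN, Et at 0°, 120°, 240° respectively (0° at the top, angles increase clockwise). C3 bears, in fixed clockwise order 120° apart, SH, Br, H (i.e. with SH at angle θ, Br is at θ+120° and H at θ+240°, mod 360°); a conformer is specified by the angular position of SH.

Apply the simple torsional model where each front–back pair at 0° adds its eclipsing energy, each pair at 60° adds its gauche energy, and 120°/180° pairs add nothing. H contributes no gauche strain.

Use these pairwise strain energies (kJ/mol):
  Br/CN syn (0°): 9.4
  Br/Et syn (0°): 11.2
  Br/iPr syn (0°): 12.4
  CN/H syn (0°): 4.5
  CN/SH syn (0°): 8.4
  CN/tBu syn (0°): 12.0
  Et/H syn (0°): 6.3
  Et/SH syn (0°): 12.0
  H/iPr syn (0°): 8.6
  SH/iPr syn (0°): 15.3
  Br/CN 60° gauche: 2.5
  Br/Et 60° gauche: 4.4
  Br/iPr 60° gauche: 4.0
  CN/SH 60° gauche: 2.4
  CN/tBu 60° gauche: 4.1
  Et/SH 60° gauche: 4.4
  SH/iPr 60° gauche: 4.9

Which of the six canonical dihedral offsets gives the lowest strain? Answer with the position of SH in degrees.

60°

SH at 0° (eclipsed): iPr(0°)/SH(0°) eclipsed 15.3; CN(120°)/Br(120°) eclipsed 9.4; Et(240°)/H(240°) eclipsed 6.3 → 31.0 kJ/mol.
SH at 60° (staggered): iPr(0°)/SH(60°) gauche 4.9; CN(120°)/SH(60°) gauche 2.4; CN(120°)/Br(180°) gauche 2.5; Et(240°)/Br(180°) gauche 4.4 → 14.2 kJ/mol.
SH at 120° (eclipsed): iPr(0°)/H(0°) eclipsed 8.6; CN(120°)/SH(120°) eclipsed 8.4; Et(240°)/Br(240°) eclipsed 11.2 → 28.2 kJ/mol.
SH at 180° (staggered): iPr(0°)/Br(300°) gauche 4.0; CN(120°)/SH(180°) gauche 2.4; Et(240°)/SH(180°) gauche 4.4; Et(240°)/Br(300°) gauche 4.4 → 15.2 kJ/mol.
SH at 240° (eclipsed): iPr(0°)/Br(0°) eclipsed 12.4; CN(120°)/H(120°) eclipsed 4.5; Et(240°)/SH(240°) eclipsed 12.0 → 28.9 kJ/mol.
SH at 300° (staggered): iPr(0°)/SH(300°) gauche 4.9; iPr(0°)/Br(60°) gauche 4.0; CN(120°)/Br(60°) gauche 2.5; Et(240°)/SH(300°) gauche 4.4 → 15.8 kJ/mol.
The minimum (14.2 kJ/mol) occurs with SH at 60°.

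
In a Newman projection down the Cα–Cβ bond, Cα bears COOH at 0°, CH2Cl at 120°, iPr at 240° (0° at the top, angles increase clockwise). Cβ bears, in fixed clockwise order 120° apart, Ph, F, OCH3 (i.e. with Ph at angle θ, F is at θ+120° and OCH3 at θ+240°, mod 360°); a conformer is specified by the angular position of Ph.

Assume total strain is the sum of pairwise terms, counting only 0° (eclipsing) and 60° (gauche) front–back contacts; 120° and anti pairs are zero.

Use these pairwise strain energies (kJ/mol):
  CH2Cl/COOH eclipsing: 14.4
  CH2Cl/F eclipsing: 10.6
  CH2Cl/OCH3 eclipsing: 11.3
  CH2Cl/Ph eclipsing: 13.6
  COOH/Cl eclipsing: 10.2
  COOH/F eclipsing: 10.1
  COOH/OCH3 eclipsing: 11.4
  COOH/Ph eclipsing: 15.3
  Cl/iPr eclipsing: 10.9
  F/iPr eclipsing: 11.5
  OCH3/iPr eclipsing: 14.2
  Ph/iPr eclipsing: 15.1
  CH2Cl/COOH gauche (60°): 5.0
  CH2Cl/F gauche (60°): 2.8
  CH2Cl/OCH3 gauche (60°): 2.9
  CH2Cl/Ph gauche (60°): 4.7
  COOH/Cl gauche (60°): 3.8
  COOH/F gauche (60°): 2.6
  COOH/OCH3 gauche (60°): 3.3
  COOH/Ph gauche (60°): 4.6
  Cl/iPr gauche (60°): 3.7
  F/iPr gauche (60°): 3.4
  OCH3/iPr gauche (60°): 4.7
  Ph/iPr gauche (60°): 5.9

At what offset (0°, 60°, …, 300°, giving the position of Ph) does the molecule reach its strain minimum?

180°

Ph at 0° (eclipsed): COOH(0°)/Ph(0°) eclipsed 15.3; CH2Cl(120°)/F(120°) eclipsed 10.6; iPr(240°)/OCH3(240°) eclipsed 14.2 → 40.1 kJ/mol.
Ph at 60° (staggered): COOH(0°)/Ph(60°) gauche 4.6; COOH(0°)/OCH3(300°) gauche 3.3; CH2Cl(120°)/Ph(60°) gauche 4.7; CH2Cl(120°)/F(180°) gauche 2.8; iPr(240°)/F(180°) gauche 3.4; iPr(240°)/OCH3(300°) gauche 4.7 → 23.5 kJ/mol.
Ph at 120° (eclipsed): COOH(0°)/OCH3(0°) eclipsed 11.4; CH2Cl(120°)/Ph(120°) eclipsed 13.6; iPr(240°)/F(240°) eclipsed 11.5 → 36.5 kJ/mol.
Ph at 180° (staggered): COOH(0°)/F(300°) gauche 2.6; COOH(0°)/OCH3(60°) gauche 3.3; CH2Cl(120°)/Ph(180°) gauche 4.7; CH2Cl(120°)/OCH3(60°) gauche 2.9; iPr(240°)/Ph(180°) gauche 5.9; iPr(240°)/F(300°) gauche 3.4 → 22.8 kJ/mol.
Ph at 240° (eclipsed): COOH(0°)/F(0°) eclipsed 10.1; CH2Cl(120°)/OCH3(120°) eclipsed 11.3; iPr(240°)/Ph(240°) eclipsed 15.1 → 36.5 kJ/mol.
Ph at 300° (staggered): COOH(0°)/Ph(300°) gauche 4.6; COOH(0°)/F(60°) gauche 2.6; CH2Cl(120°)/F(60°) gauche 2.8; CH2Cl(120°)/OCH3(180°) gauche 2.9; iPr(240°)/Ph(300°) gauche 5.9; iPr(240°)/OCH3(180°) gauche 4.7 → 23.5 kJ/mol.
The minimum (22.8 kJ/mol) occurs with Ph at 180°.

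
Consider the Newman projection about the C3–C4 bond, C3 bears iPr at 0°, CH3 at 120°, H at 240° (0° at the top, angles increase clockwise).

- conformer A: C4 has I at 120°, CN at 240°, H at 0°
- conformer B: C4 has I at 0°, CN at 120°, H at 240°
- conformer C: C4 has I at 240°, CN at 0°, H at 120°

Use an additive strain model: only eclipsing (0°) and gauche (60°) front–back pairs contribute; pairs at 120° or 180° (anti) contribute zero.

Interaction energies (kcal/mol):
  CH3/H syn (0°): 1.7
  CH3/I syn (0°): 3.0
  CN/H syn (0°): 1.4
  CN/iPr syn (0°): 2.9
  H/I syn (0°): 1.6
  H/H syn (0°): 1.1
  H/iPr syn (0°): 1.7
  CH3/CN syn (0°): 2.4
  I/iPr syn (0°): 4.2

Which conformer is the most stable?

A

A is eclipsed. iPr at 0° is eclipsed with H at 0° (1.7); CH3 at 120° is eclipsed with I at 120° (3.0); H at 240° is eclipsed with CN at 240° (1.4). Total 6.1 kcal/mol.
B is eclipsed. iPr at 0° is eclipsed with I at 0° (4.2); CH3 at 120° is eclipsed with CN at 120° (2.4); H at 240° is eclipsed with H at 240° (1.1). Total 7.7 kcal/mol.
C is eclipsed. iPr at 0° is eclipsed with CN at 0° (2.9); CH3 at 120° is eclipsed with H at 120° (1.7); H at 240° is eclipsed with I at 240° (1.6). Total 6.2 kcal/mol.
A has the lowest total (6.1 kcal/mol).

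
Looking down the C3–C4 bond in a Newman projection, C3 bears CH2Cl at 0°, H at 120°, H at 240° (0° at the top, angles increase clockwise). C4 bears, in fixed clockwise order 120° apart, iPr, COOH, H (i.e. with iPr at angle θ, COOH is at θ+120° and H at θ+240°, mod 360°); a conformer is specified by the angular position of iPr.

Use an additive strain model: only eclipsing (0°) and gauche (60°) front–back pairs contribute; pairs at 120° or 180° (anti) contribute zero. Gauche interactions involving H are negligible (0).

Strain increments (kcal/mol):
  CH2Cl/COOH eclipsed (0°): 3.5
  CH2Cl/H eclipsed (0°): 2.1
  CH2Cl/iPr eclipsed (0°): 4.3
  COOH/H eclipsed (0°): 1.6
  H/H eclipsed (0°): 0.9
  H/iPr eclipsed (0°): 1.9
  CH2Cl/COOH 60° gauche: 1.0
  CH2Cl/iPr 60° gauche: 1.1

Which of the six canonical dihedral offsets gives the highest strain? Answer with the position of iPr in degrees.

0°

iPr at 0° (eclipsed): CH2Cl(0°)/iPr(0°) eclipsed 4.3; H(120°)/COOH(120°) eclipsed 1.6; H(240°)/H(240°) eclipsed 0.9 → 6.8 kcal/mol.
iPr at 60° (staggered): CH2Cl(0°)/iPr(60°) gauche 1.1 → 1.1 kcal/mol.
iPr at 120° (eclipsed): CH2Cl(0°)/H(0°) eclipsed 2.1; H(120°)/iPr(120°) eclipsed 1.9; H(240°)/COOH(240°) eclipsed 1.6 → 5.6 kcal/mol.
iPr at 180° (staggered): CH2Cl(0°)/COOH(300°) gauche 1.0 → 1.0 kcal/mol.
iPr at 240° (eclipsed): CH2Cl(0°)/COOH(0°) eclipsed 3.5; H(120°)/H(120°) eclipsed 0.9; H(240°)/iPr(240°) eclipsed 1.9 → 6.3 kcal/mol.
iPr at 300° (staggered): CH2Cl(0°)/iPr(300°) gauche 1.1; CH2Cl(0°)/COOH(60°) gauche 1.0 → 2.1 kcal/mol.
The maximum (6.8 kcal/mol) occurs with iPr at 0°.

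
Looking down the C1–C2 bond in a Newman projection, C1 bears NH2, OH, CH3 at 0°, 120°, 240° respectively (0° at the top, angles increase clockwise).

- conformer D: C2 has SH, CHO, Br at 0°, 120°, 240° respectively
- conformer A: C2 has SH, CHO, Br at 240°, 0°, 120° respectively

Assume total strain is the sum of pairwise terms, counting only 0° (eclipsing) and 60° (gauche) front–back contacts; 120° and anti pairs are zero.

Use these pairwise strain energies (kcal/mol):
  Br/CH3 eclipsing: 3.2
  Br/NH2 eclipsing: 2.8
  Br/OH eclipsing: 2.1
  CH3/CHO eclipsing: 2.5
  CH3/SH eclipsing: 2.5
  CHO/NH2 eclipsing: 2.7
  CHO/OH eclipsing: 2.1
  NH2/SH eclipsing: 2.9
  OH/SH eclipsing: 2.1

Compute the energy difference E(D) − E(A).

+0.9 kcal/mol

D (eclipsed): NH2(0°)/SH(0°) eclipsed 2.9; OH(120°)/CHO(120°) eclipsed 2.1; CH3(240°)/Br(240°) eclipsed 3.2 → 8.2 kcal/mol.
A (eclipsed): NH2(0°)/CHO(0°) eclipsed 2.7; OH(120°)/Br(120°) eclipsed 2.1; CH3(240°)/SH(240°) eclipsed 2.5 → 7.3 kcal/mol.
E(D) − E(A) = 8.2 − 7.3 = +0.9 kcal/mol.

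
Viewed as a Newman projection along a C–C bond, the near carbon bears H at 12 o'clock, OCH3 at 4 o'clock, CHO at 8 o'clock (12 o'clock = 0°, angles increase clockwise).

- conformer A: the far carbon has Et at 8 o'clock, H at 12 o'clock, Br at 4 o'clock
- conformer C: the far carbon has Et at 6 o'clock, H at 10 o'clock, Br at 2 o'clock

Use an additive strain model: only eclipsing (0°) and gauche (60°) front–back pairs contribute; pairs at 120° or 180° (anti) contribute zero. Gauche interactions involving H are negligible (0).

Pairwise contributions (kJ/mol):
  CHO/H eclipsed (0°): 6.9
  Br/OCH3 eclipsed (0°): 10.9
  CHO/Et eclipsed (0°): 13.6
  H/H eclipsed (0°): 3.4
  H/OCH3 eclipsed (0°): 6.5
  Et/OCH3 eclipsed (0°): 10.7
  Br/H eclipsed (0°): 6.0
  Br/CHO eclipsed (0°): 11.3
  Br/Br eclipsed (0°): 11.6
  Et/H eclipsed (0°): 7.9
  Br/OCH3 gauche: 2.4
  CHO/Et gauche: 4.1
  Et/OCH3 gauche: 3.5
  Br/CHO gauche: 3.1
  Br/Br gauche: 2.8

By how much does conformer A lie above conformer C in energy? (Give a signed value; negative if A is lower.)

A (eclipsed): H(0°)/H(0°) eclipsed 3.4; OCH3(120°)/Br(120°) eclipsed 10.9; CHO(240°)/Et(240°) eclipsed 13.6 → 27.9 kJ/mol.
C (staggered): OCH3(120°)/Et(180°) gauche 3.5; OCH3(120°)/Br(60°) gauche 2.4; CHO(240°)/Et(180°) gauche 4.1 → 10.0 kJ/mol.
E(A) − E(C) = 27.9 − 10.0 = +17.9 kJ/mol.

+17.9 kJ/mol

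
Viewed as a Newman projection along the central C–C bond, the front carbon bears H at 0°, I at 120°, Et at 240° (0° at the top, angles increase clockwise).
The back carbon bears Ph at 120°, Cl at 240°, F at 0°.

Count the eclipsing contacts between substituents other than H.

2

Non-H eclipsing pairs: I(120°)/Ph(120°); Et(240°)/Cl(240°) — 2 interactions.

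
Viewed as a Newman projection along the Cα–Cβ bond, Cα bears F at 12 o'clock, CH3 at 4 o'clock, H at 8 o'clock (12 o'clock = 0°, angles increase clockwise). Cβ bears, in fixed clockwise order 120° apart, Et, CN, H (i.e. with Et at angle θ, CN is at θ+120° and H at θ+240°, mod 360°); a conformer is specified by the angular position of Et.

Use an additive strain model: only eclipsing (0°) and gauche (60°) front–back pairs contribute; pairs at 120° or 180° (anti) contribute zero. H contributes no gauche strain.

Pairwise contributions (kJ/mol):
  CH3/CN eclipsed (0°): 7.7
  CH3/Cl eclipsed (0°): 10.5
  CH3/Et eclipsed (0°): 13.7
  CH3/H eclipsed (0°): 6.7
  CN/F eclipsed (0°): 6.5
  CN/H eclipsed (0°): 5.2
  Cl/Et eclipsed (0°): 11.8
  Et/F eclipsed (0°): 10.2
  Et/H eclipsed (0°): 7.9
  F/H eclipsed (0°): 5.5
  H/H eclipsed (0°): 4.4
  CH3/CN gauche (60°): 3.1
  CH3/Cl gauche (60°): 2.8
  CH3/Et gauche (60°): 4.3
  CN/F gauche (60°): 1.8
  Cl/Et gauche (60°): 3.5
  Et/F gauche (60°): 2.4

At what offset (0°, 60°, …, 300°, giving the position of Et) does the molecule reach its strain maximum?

Et at 0° is eclipsed. F at 0° is eclipsed with Et at 0° (10.2); CH3 at 120° is eclipsed with CN at 120° (7.7); H at 240° is eclipsed with H at 240° (4.4). Total 22.3 kJ/mol.
Et at 60° is staggered. F at 0° is gauche with Et at 60° (2.4); CH3 at 120° is gauche with Et at 60° (4.3); CH3 at 120° is gauche with CN at 180° (3.1). Total 9.8 kJ/mol.
Et at 120° is eclipsed. F at 0° is eclipsed with H at 0° (5.5); CH3 at 120° is eclipsed with Et at 120° (13.7); H at 240° is eclipsed with CN at 240° (5.2). Total 24.4 kJ/mol.
Et at 180° is staggered. F at 0° is gauche with CN at 300° (1.8); CH3 at 120° is gauche with Et at 180° (4.3). Total 6.1 kJ/mol.
Et at 240° is eclipsed. F at 0° is eclipsed with CN at 0° (6.5); CH3 at 120° is eclipsed with H at 120° (6.7); H at 240° is eclipsed with Et at 240° (7.9). Total 21.1 kJ/mol.
Et at 300° is staggered. F at 0° is gauche with Et at 300° (2.4); F at 0° is gauche with CN at 60° (1.8); CH3 at 120° is gauche with CN at 60° (3.1). Total 7.3 kJ/mol.
The maximum (24.4 kJ/mol) occurs with Et at 120°.

120°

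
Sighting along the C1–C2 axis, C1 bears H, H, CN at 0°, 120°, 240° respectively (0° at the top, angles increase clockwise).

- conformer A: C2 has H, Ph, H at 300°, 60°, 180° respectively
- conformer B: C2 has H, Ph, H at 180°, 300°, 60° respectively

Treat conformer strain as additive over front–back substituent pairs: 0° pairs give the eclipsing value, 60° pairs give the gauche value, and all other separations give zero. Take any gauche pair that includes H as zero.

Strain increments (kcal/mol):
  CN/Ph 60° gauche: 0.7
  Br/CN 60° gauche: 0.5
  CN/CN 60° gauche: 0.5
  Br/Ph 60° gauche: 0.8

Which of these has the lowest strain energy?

A

A (staggered): no non-H gauche contacts → 0.0 kcal/mol.
B (staggered): CN–Ph gauche; 0.7 = 0.7 kcal/mol.
A has the lowest total (0.0 kcal/mol).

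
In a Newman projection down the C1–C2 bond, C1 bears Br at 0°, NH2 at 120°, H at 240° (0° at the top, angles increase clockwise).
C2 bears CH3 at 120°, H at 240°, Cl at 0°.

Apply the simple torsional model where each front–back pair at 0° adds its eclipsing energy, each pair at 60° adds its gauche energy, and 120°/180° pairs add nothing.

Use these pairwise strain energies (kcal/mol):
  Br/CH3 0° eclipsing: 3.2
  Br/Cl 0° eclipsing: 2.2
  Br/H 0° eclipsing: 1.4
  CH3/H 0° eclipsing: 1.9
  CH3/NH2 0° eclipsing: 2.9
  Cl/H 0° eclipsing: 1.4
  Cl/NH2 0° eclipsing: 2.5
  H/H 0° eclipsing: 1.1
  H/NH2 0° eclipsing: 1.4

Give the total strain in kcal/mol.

This conformer is eclipsed. Br at 0° is eclipsed with Cl at 0° (2.2); NH2 at 120° is eclipsed with CH3 at 120° (2.9); H at 240° is eclipsed with H at 240° (1.1). Total 6.2 kcal/mol.

6.2 kcal/mol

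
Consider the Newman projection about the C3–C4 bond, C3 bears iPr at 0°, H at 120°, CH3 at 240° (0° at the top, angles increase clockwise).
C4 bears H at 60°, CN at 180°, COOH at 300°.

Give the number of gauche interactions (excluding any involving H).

3

Non-H gauche pairs: iPr(0°)/COOH(300°); CH3(240°)/CN(180°); CH3(240°)/COOH(300°) — 3 interactions.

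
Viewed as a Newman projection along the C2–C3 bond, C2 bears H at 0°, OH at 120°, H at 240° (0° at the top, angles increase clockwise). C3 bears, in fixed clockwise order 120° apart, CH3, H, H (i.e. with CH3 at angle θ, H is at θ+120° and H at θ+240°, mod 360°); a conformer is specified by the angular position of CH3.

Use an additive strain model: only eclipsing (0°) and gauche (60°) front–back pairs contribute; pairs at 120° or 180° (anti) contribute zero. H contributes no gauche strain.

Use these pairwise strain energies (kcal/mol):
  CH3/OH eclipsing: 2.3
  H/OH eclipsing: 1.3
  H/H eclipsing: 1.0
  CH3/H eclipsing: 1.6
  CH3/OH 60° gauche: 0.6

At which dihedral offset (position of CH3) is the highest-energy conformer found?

CH3 at 0° (eclipsed): H(0°)/CH3(0°) eclipsed 1.6; OH(120°)/H(120°) eclipsed 1.3; H(240°)/H(240°) eclipsed 1.0 → 3.9 kcal/mol.
CH3 at 60° (staggered): OH(120°)/CH3(60°) gauche 0.6 → 0.6 kcal/mol.
CH3 at 120° (eclipsed): H(0°)/H(0°) eclipsed 1.0; OH(120°)/CH3(120°) eclipsed 2.3; H(240°)/H(240°) eclipsed 1.0 → 4.3 kcal/mol.
CH3 at 180° (staggered): OH(120°)/CH3(180°) gauche 0.6 → 0.6 kcal/mol.
CH3 at 240° (eclipsed): H(0°)/H(0°) eclipsed 1.0; OH(120°)/H(120°) eclipsed 1.3; H(240°)/CH3(240°) eclipsed 1.6 → 3.9 kcal/mol.
CH3 at 300° (staggered): no non-H gauche contacts → 0.0 kcal/mol.
The maximum (4.3 kcal/mol) occurs with CH3 at 120°.

120°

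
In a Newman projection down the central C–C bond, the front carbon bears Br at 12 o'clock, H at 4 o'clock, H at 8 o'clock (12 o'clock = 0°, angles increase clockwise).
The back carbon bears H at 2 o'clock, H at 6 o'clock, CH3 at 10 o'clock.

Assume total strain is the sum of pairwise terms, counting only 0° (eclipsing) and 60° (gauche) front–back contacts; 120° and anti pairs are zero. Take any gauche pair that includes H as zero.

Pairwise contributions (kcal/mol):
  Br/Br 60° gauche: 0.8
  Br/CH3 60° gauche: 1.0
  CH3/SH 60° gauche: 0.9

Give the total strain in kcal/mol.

This conformer is staggered. Br at 0° is gauche with CH3 at 300° (1.0). Total 1.0 kcal/mol.

1.0 kcal/mol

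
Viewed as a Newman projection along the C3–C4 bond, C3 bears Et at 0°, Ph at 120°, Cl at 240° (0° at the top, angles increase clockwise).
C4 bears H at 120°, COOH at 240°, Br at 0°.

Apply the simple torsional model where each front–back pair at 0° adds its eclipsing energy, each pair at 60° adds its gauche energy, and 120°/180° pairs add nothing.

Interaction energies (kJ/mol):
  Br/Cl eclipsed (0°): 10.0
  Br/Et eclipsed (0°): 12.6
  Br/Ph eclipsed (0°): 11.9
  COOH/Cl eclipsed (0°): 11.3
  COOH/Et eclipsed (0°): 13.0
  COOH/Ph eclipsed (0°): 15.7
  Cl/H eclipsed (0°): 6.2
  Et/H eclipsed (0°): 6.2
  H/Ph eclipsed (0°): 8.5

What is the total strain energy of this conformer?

This conformer (eclipsed): Et–Br eclipsed, Ph–H eclipsed, Cl–COOH eclipsed; 12.6 + 8.5 + 11.3 = 32.4 kJ/mol.

32.4 kJ/mol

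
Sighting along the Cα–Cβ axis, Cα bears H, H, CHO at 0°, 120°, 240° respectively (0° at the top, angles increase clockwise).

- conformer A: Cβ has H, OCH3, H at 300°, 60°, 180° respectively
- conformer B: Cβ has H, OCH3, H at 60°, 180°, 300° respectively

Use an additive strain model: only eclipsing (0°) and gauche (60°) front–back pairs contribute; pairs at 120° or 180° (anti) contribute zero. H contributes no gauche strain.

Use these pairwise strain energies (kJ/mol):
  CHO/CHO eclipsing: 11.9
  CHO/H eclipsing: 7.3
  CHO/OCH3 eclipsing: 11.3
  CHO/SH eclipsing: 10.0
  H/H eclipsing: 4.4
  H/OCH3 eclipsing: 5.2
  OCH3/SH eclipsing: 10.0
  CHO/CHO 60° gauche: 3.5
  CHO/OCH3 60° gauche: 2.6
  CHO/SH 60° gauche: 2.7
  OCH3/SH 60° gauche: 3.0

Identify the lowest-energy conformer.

A (staggered): no non-H gauche contacts → 0.0 kJ/mol.
B (staggered): CHO–OCH3 gauche; 2.6 = 2.6 kJ/mol.
A has the lowest total (0.0 kJ/mol).

A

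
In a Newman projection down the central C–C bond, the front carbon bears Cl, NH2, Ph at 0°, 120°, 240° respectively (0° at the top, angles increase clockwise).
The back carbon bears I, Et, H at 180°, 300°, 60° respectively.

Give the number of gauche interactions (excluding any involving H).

Non-H gauche pairs: Cl(0°)/Et(300°); NH2(120°)/I(180°); Ph(240°)/I(180°); Ph(240°)/Et(300°) — 4 interactions.

4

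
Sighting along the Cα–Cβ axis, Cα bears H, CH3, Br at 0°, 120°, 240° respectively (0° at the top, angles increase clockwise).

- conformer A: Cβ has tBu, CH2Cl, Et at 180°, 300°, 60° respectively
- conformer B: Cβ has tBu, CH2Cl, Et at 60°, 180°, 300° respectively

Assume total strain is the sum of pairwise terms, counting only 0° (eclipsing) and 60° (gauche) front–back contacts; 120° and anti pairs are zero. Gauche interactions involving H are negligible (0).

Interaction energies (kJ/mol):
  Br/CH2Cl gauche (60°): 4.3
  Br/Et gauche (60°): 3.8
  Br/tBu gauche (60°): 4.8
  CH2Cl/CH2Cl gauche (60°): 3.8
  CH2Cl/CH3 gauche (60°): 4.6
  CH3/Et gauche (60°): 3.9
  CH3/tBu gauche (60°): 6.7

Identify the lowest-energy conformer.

B

A is staggered. CH3 at 120° is gauche with tBu at 180° (6.7); CH3 at 120° is gauche with Et at 60° (3.9); Br at 240° is gauche with tBu at 180° (4.8); Br at 240° is gauche with CH2Cl at 300° (4.3). Total 19.7 kJ/mol.
B is staggered. CH3 at 120° is gauche with tBu at 60° (6.7); CH3 at 120° is gauche with CH2Cl at 180° (4.6); Br at 240° is gauche with CH2Cl at 180° (4.3); Br at 240° is gauche with Et at 300° (3.8). Total 19.4 kJ/mol.
B has the lowest total (19.4 kJ/mol).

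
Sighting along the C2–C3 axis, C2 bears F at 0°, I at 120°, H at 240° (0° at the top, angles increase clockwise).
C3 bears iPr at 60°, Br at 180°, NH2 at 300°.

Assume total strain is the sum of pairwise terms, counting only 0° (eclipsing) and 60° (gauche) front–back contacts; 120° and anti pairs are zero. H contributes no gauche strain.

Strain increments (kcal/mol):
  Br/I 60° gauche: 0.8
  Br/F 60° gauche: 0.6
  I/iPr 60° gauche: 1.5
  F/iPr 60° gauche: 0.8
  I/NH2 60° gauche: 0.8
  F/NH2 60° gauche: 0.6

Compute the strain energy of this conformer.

3.7 kcal/mol

This conformer (staggered): F(0°)/iPr(60°) gauche 0.8; F(0°)/NH2(300°) gauche 0.6; I(120°)/iPr(60°) gauche 1.5; I(120°)/Br(180°) gauche 0.8 → 3.7 kcal/mol.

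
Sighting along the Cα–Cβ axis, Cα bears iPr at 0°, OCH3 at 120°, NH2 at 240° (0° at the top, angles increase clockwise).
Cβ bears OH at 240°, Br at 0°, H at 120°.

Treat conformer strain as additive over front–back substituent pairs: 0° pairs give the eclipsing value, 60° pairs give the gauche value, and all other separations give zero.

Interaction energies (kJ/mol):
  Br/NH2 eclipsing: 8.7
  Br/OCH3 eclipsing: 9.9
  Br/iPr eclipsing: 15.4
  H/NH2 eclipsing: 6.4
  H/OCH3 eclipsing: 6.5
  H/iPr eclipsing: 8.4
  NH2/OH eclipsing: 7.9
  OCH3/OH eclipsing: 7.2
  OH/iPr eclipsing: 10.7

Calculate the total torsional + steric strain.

29.8 kJ/mol

This conformer (eclipsed): iPr(0°)/Br(0°) eclipsed 15.4; OCH3(120°)/H(120°) eclipsed 6.5; NH2(240°)/OH(240°) eclipsed 7.9 → 29.8 kJ/mol.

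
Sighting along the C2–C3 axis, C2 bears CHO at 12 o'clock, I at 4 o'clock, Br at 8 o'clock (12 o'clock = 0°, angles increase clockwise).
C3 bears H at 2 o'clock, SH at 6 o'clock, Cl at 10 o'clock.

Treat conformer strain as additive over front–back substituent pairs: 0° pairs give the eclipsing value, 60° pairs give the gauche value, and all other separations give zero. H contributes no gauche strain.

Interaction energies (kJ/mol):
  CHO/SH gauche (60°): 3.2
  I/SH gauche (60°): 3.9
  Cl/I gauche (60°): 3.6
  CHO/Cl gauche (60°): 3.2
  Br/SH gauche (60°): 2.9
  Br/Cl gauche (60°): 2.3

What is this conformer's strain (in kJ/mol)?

12.3 kJ/mol

This conformer (staggered): CHO(0°)/Cl(300°) gauche 3.2; I(120°)/SH(180°) gauche 3.9; Br(240°)/SH(180°) gauche 2.9; Br(240°)/Cl(300°) gauche 2.3 → 12.3 kJ/mol.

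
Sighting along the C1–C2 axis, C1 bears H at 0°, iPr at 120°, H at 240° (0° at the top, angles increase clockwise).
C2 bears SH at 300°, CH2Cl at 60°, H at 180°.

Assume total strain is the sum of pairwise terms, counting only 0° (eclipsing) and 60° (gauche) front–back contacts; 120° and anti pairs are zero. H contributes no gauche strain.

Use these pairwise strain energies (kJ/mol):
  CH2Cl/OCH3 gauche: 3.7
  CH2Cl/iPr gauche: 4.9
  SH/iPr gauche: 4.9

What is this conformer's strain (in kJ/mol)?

4.9 kJ/mol

This conformer (staggered): iPr–CH2Cl gauche; 4.9 = 4.9 kJ/mol.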